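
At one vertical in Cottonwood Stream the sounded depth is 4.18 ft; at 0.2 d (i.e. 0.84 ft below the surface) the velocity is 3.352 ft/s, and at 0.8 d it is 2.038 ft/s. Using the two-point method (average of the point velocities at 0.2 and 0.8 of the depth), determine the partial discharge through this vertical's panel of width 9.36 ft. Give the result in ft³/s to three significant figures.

105 ft³/s

v̄ = (3.352 + 2.038) / 2 = 2.695 ft/s
q = v̄ × d × w = 2.695 × 4.18 × 9.36 = 105.4 ft³/s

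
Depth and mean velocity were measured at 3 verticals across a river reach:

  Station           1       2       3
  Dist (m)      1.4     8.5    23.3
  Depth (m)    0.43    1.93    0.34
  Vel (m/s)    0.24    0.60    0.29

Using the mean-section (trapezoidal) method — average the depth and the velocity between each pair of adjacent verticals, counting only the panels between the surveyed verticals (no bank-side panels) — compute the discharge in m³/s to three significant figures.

Panel 1-2: Δb = 7.1 m, d̄ = (0.43+1.93)/2 = 1.18, v̄ = (0.24+0.60)/2 = 0.42 → q = 7.1×1.18×0.42 = 3.519 m³/s
Panel 2-3: Δb = 14.8 m, d̄ = (1.93+0.34)/2 = 1.135, v̄ = (0.60+0.29)/2 = 0.445 → q = 14.8×1.135×0.445 = 7.475 m³/s
Q = Σ q = 10.99 m³/s

11.0 m³/s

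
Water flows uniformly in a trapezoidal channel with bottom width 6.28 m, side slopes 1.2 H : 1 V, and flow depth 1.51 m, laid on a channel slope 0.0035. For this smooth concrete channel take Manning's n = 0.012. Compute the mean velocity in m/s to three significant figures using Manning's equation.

5.29 m/s

A = (b + z·y)·y = (6.28 + 1.2×1.51)×1.51 = 12.22 m²
P = b + 2y√(1+z²) = 6.28 + 2×1.51×√(1+1.2²) = 11.00 m
R = A/P = 12.22/11.00 = 1.111 m
Q = (1/n)·A·R^(2/3)·S^(1/2) = (1/0.012) × 12.22 × 1.111^(2/3) × 0.0035^(1/2) = 64.62 m³/s
V = Q/A = 64.62/12.22 = 5.289 m/s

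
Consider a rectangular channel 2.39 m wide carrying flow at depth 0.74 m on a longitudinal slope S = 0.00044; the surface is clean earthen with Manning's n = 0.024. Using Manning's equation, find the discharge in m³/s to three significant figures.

0.917 m³/s

A = b·y = 2.39 × 0.74 = 1.769 m²
P = b + 2y = 2.39 + 2×0.74 = 3.870 m
R = A/P = 1.769/3.870 = 0.4570 m
Q = (1/n)·A·R^(2/3)·S^(1/2) = (1/0.024) × 1.769 × 0.4570^(2/3) × 0.00044^(1/2) = 0.9171 m³/s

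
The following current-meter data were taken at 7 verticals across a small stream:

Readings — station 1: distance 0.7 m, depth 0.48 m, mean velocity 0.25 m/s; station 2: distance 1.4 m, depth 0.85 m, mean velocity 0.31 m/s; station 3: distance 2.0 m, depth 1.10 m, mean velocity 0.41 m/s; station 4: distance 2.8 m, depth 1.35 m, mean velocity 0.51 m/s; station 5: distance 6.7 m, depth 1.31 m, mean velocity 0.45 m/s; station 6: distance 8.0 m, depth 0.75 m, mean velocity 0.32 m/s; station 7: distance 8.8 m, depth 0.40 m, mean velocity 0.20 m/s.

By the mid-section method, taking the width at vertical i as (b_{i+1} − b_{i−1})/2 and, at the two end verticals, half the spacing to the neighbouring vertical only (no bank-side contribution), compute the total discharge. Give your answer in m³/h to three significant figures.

w_1 = (1.4 − 0.7)/2 = 0.35 m; q_1 = 0.25 × 0.48 × 0.35 = 0.04200 m³/s
w_2 = (2.0 − 0.7)/2 = 0.65 m; q_2 = 0.31 × 0.85 × 0.65 = 0.1713 m³/s
w_3 = (2.8 − 1.4)/2 = 0.7 m; q_3 = 0.41 × 1.10 × 0.7 = 0.3157 m³/s
w_4 = (6.7 − 2.0)/2 = 2.35 m; q_4 = 0.51 × 1.35 × 2.35 = 1.618 m³/s
w_5 = (8.0 − 2.8)/2 = 2.6 m; q_5 = 0.45 × 1.31 × 2.6 = 1.533 m³/s
w_6 = (8.8 − 6.7)/2 = 1.05 m; q_6 = 0.32 × 0.75 × 1.05 = 0.2520 m³/s
w_7 = (8.8 − 8.0)/2 = 0.4 m; q_7 = 0.20 × 0.40 × 0.4 = 0.03200 m³/s
Q = Σ qᵢ = 3.964 m³/s
= 3.964 × 3600 = 14270 m³/h

14300 m³/h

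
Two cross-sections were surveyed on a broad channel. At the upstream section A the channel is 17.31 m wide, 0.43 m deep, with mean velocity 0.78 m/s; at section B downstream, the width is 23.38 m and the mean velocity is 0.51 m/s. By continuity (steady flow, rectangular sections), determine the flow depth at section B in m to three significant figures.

0.487 m

Q = A₁V₁ = (17.31×0.43) × 0.78 = 5.806 m³/s
d₂ = Q/(b₂ V₂) = 5.806/(23.38×0.51) = 0.4869 m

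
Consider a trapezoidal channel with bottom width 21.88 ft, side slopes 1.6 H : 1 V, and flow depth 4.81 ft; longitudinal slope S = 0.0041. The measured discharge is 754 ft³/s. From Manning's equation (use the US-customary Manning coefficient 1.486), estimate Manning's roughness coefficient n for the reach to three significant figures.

A = (b + z·y)·y = (21.88 + 1.6×4.81)×4.81 = 142.3 ft²
P = b + 2y√(1+z²) = 21.88 + 2×4.81×√(1+1.6²) = 40.03 ft
R = A/P = 142.3/40.03 = 3.554 ft
n = (1.486/Q)·A·R^(2/3)·S^(1/2) = (1.486/754) × 142.3 × 2.329 × 0.06403 = 0.04181

0.0418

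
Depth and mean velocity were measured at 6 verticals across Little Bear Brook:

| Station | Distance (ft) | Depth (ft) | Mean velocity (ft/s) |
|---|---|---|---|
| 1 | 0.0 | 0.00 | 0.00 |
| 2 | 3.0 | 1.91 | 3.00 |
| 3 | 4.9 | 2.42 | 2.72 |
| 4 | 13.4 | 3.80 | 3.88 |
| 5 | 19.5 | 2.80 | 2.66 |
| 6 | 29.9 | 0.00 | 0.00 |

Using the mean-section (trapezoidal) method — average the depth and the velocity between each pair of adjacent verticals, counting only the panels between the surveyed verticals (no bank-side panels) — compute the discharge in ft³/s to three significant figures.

188 ft³/s

Panel 1-2: Δb = 3 ft, d̄ = (0.00+1.91)/2 = 0.955, v̄ = (0.00+3.00)/2 = 1.5 → q = 3×0.955×1.5 = 4.298 ft³/s
Panel 2-3: Δb = 1.9 ft, d̄ = (1.91+2.42)/2 = 2.165, v̄ = (3.00+2.72)/2 = 2.86 → q = 1.9×2.165×2.86 = 11.76 ft³/s
Panel 3-4: Δb = 8.5 ft, d̄ = (2.42+3.80)/2 = 3.11, v̄ = (2.72+3.88)/2 = 3.3 → q = 8.5×3.11×3.3 = 87.24 ft³/s
Panel 4-5: Δb = 6.1 ft, d̄ = (3.80+2.80)/2 = 3.3, v̄ = (3.88+2.66)/2 = 3.27 → q = 6.1×3.3×3.27 = 65.83 ft³/s
Panel 5-6: Δb = 10.4 ft, d̄ = (2.80+0.00)/2 = 1.4, v̄ = (2.66+0.00)/2 = 1.33 → q = 10.4×1.4×1.33 = 19.36 ft³/s
Q = Σ q = 188.5 ft³/s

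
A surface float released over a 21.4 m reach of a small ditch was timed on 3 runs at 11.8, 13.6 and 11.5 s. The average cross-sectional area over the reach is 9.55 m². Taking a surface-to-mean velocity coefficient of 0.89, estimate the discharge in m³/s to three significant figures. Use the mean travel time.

t̄ = (11.8 + 13.6 + 11.5) / 3 = 12.3 s
v_surface = L / t̄ = 21.4 / 12.3 = 1.740 m/s
v_mean = 0.89 × 1.740 = 1.548 m/s
Q = A × v_mean = 9.55 × 1.548 = 14.79 m³/s

14.8 m³/s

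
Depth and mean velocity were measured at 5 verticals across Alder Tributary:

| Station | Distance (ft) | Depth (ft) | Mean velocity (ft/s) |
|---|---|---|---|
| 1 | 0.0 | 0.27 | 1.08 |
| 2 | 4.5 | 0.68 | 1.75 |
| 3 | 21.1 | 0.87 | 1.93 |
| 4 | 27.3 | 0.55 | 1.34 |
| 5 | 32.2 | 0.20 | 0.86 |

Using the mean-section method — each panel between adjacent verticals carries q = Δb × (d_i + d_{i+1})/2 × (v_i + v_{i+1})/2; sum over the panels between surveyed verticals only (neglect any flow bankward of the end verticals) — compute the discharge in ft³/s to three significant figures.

Panel 1-2: Δb = 4.5 ft, d̄ = (0.27+0.68)/2 = 0.475, v̄ = (1.08+1.75)/2 = 1.415 → q = 4.5×0.475×1.415 = 3.025 ft³/s
Panel 2-3: Δb = 16.6 ft, d̄ = (0.68+0.87)/2 = 0.775, v̄ = (1.75+1.93)/2 = 1.84 → q = 16.6×0.775×1.84 = 23.67 ft³/s
Panel 3-4: Δb = 6.2 ft, d̄ = (0.87+0.55)/2 = 0.71, v̄ = (1.93+1.34)/2 = 1.635 → q = 6.2×0.71×1.635 = 7.197 ft³/s
Panel 4-5: Δb = 4.9 ft, d̄ = (0.55+0.20)/2 = 0.375, v̄ = (1.34+0.86)/2 = 1.1 → q = 4.9×0.375×1.1 = 2.021 ft³/s
Q = Σ q = 35.91 ft³/s

35.9 ft³/s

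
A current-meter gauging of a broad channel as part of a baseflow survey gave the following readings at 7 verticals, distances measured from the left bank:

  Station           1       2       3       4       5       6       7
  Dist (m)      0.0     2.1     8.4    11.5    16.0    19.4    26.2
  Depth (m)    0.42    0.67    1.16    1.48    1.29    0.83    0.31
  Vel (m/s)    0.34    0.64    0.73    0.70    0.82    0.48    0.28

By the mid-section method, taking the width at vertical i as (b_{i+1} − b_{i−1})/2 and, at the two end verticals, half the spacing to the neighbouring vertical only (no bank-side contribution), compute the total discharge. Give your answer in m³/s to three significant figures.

16.4 m³/s

w_1 = (2.1 − 0.0)/2 = 1.05 m; q_1 = 0.34 × 0.42 × 1.05 = 0.1499 m³/s
w_2 = (8.4 − 0.0)/2 = 4.2 m; q_2 = 0.64 × 0.67 × 4.2 = 1.801 m³/s
w_3 = (11.5 − 2.1)/2 = 4.7 m; q_3 = 0.73 × 1.16 × 4.7 = 3.980 m³/s
w_4 = (16.0 − 8.4)/2 = 3.8 m; q_4 = 0.70 × 1.48 × 3.8 = 3.937 m³/s
w_5 = (19.4 − 11.5)/2 = 3.95 m; q_5 = 0.82 × 1.29 × 3.95 = 4.178 m³/s
w_6 = (26.2 − 16.0)/2 = 5.1 m; q_6 = 0.48 × 0.83 × 5.1 = 2.032 m³/s
w_7 = (26.2 − 19.4)/2 = 3.4 m; q_7 = 0.28 × 0.31 × 3.4 = 0.2951 m³/s
Q = Σ qᵢ = 16.37 m³/s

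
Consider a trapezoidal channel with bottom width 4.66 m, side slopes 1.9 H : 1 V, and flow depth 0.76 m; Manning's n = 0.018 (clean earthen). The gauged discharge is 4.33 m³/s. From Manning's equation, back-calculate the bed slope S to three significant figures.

A = (b + z·y)·y = (4.66 + 1.9×0.76)×0.76 = 4.639 m²
P = b + 2y√(1+z²) = 4.66 + 2×0.76×√(1+1.9²) = 7.924 m
R = A/P = 4.639/7.924 = 0.5855 m
S = (Q·n / (1·A·R^(2/3)))² = (4.33×0.018 / (1×4.639×0.6998))² = 0.0005763

0.000576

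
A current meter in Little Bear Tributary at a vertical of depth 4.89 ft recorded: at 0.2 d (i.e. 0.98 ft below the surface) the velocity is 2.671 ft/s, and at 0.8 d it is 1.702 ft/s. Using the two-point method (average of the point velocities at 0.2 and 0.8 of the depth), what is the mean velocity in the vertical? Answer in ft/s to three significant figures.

2.19 ft/s

v̄ = (2.671 + 1.702) / 2 = 2.187 ft/s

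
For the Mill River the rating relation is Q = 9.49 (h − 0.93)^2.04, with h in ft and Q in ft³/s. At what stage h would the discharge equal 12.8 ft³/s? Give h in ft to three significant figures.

h − h₀ = (Q/C)^(1/b) = (12.8/9.49)^(1/2.04) = 1.158 ft
h = 0.93 + 1.158 = 2.088 ft

2.09 ft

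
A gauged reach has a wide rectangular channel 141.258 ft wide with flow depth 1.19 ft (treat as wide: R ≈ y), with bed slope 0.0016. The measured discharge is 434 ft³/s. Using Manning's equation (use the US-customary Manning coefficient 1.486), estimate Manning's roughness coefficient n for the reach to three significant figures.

A = b·y = 141.258 × 1.19 = 168.1 ft²
Wide channel: R ≈ y = 1.19 ft
n = (1.486/Q)·A·R^(2/3)·S^(1/2) = (1.486/434) × 168.1 × 1.123 × 0.04000 = 0.02585

0.0259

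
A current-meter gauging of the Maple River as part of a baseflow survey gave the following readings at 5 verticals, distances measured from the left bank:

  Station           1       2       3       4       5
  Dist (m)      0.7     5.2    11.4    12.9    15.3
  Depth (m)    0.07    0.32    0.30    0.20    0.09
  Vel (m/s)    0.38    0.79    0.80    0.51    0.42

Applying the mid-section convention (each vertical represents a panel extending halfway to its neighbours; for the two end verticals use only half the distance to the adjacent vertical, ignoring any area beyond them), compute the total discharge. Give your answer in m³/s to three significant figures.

2.58 m³/s

w_1 = (5.2 − 0.7)/2 = 2.25 m; q_1 = 0.38 × 0.07 × 2.25 = 0.05985 m³/s
w_2 = (11.4 − 0.7)/2 = 5.35 m; q_2 = 0.79 × 0.32 × 5.35 = 1.352 m³/s
w_3 = (12.9 − 5.2)/2 = 3.85 m; q_3 = 0.80 × 0.30 × 3.85 = 0.9240 m³/s
w_4 = (15.3 − 11.4)/2 = 1.95 m; q_4 = 0.51 × 0.20 × 1.95 = 0.1989 m³/s
w_5 = (15.3 − 12.9)/2 = 1.2 m; q_5 = 0.42 × 0.09 × 1.2 = 0.04536 m³/s
Q = Σ qᵢ = 2.581 m³/s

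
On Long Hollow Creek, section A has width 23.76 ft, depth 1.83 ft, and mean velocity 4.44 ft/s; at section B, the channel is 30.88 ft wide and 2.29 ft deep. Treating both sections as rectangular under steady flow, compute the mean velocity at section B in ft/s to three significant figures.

Q = A₁V₁ = (23.76×1.83) × 4.44 = 193.1 ft³/s
A₂ = 30.88 × 2.29 = 70.72 ft²
V₂ = Q/A₂ = 193.1/70.72 = 2.730 ft/s

2.73 ft/s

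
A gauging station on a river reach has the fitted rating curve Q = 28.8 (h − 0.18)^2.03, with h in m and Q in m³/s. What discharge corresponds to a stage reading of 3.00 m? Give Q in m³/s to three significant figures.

Q = 28.8 × (3.00 − 0.18)^2.03 = 28.8 × 2.82^2.03 = 236.3 m³/s

236 m³/s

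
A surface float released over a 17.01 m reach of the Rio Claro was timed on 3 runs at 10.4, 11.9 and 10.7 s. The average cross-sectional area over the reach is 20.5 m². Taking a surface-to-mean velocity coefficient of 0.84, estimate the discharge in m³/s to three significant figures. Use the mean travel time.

t̄ = (10.4 + 11.9 + 10.7) / 3 = 11 s
v_surface = L / t̄ = 17.01 / 11 = 1.546 m/s
v_mean = 0.84 × 1.546 = 1.299 m/s
Q = A × v_mean = 20.5 × 1.299 = 26.63 m³/s

26.6 m³/s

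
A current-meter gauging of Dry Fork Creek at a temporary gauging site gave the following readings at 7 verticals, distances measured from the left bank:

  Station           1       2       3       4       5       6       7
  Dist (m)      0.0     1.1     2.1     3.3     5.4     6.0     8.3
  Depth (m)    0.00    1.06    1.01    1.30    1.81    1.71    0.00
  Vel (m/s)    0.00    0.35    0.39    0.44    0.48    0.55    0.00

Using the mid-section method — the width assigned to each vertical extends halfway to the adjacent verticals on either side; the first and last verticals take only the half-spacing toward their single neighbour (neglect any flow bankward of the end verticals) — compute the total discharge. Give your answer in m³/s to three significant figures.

w_2 = (2.1 − 0.0)/2 = 1.05 m; q_2 = 0.35 × 1.06 × 1.05 = 0.3896 m³/s
w_3 = (3.3 − 1.1)/2 = 1.1 m; q_3 = 0.39 × 1.01 × 1.1 = 0.4333 m³/s
w_4 = (5.4 − 2.1)/2 = 1.65 m; q_4 = 0.44 × 1.30 × 1.65 = 0.9438 m³/s
w_5 = (6.0 − 3.3)/2 = 1.35 m; q_5 = 0.48 × 1.81 × 1.35 = 1.173 m³/s
w_6 = (8.3 − 5.4)/2 = 1.45 m; q_6 = 0.55 × 1.71 × 1.45 = 1.364 m³/s
Stations 1, 7 contribute zero (depth or velocity is 0).
Q = Σ qᵢ = 4.303 m³/s

4.30 m³/s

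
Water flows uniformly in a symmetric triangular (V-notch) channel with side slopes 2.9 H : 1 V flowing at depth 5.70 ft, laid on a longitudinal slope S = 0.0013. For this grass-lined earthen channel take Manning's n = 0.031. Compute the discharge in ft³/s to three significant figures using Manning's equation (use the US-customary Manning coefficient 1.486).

A = z·y² = 2.9×5.70² = 94.22 ft²
P = 2y√(1+z²) = 2×5.70×√(1+2.9²) = 34.97 ft
R = A/P = 94.22/34.97 = 2.694 ft
Q = (1.486/n)·A·R^(2/3)·S^(1/2) = (1.486/0.031) × 94.22 × 2.694^(2/3) × 0.0013^(1/2) = 315.3 ft³/s

315 ft³/s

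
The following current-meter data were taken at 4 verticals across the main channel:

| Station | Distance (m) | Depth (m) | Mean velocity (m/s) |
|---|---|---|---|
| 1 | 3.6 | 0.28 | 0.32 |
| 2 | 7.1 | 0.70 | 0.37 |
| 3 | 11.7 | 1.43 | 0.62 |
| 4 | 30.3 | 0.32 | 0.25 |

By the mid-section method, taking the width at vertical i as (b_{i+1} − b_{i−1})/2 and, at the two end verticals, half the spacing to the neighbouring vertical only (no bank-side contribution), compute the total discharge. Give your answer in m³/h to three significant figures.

w_1 = (7.1 − 3.6)/2 = 1.75 m; q_1 = 0.32 × 0.28 × 1.75 = 0.1568 m³/s
w_2 = (11.7 − 3.6)/2 = 4.05 m; q_2 = 0.37 × 0.70 × 4.05 = 1.049 m³/s
w_3 = (30.3 − 7.1)/2 = 11.6 m; q_3 = 0.62 × 1.43 × 11.6 = 10.28 m³/s
w_4 = (30.3 − 11.7)/2 = 9.3 m; q_4 = 0.25 × 0.32 × 9.3 = 0.7440 m³/s
Q = Σ qᵢ = 12.23 m³/s
= 12.23 × 3600 = 44040 m³/h

44000 m³/h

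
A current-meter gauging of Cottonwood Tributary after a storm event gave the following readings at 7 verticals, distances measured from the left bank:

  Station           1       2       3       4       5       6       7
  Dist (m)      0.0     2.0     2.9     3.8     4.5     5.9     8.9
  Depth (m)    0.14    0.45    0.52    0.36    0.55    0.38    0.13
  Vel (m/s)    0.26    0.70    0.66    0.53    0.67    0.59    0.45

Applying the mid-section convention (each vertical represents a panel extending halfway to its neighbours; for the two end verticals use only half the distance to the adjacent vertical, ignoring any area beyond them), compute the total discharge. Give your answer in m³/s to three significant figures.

1.92 m³/s

w_1 = (2.0 − 0.0)/2 = 1 m; q_1 = 0.26 × 0.14 × 1 = 0.03640 m³/s
w_2 = (2.9 − 0.0)/2 = 1.45 m; q_2 = 0.70 × 0.45 × 1.45 = 0.4568 m³/s
w_3 = (3.8 − 2.0)/2 = 0.9 m; q_3 = 0.66 × 0.52 × 0.9 = 0.3089 m³/s
w_4 = (4.5 − 2.9)/2 = 0.8 m; q_4 = 0.53 × 0.36 × 0.8 = 0.1526 m³/s
w_5 = (5.9 − 3.8)/2 = 1.05 m; q_5 = 0.67 × 0.55 × 1.05 = 0.3869 m³/s
w_6 = (8.9 − 4.5)/2 = 2.2 m; q_6 = 0.59 × 0.38 × 2.2 = 0.4932 m³/s
w_7 = (8.9 − 5.9)/2 = 1.5 m; q_7 = 0.45 × 0.13 × 1.5 = 0.08775 m³/s
Q = Σ qᵢ = 1.923 m³/s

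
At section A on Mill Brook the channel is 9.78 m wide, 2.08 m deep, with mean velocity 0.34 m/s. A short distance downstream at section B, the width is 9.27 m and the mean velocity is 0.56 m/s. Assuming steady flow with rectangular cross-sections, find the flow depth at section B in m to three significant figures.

Q = A₁V₁ = (9.78×2.08) × 0.34 = 6.916 m³/s
d₂ = Q/(b₂ V₂) = 6.916/(9.27×0.56) = 1.332 m

1.33 m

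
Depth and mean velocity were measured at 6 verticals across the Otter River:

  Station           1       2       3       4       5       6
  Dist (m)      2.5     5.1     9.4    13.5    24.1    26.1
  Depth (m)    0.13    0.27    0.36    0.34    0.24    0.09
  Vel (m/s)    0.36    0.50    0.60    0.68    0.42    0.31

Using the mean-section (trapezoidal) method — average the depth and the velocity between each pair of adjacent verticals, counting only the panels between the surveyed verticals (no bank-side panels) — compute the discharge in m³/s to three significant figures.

3.70 m³/s

Panel 1-2: Δb = 2.6 m, d̄ = (0.13+0.27)/2 = 0.2, v̄ = (0.36+0.50)/2 = 0.43 → q = 2.6×0.2×0.43 = 0.2236 m³/s
Panel 2-3: Δb = 4.3 m, d̄ = (0.27+0.36)/2 = 0.315, v̄ = (0.50+0.60)/2 = 0.55 → q = 4.3×0.315×0.55 = 0.7450 m³/s
Panel 3-4: Δb = 4.1 m, d̄ = (0.36+0.34)/2 = 0.35, v̄ = (0.60+0.68)/2 = 0.64 → q = 4.1×0.35×0.64 = 0.9184 m³/s
Panel 4-5: Δb = 10.6 m, d̄ = (0.34+0.24)/2 = 0.29, v̄ = (0.68+0.42)/2 = 0.55 → q = 10.6×0.29×0.55 = 1.691 m³/s
Panel 5-6: Δb = 2 m, d̄ = (0.24+0.09)/2 = 0.165, v̄ = (0.42+0.31)/2 = 0.365 → q = 2×0.165×0.365 = 0.1205 m³/s
Q = Σ q = 3.698 m³/s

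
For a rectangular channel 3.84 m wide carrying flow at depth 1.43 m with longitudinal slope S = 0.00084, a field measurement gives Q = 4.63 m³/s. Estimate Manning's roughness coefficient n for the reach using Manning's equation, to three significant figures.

A = b·y = 3.84 × 1.43 = 5.491 m²
P = b + 2y = 3.84 + 2×1.43 = 6.700 m
R = A/P = 5.491/6.700 = 0.8196 m
n = (1/Q)·A·R^(2/3)·S^(1/2) = (1/4.63) × 5.491 × 0.8758 × 0.02898 = 0.03010

0.0301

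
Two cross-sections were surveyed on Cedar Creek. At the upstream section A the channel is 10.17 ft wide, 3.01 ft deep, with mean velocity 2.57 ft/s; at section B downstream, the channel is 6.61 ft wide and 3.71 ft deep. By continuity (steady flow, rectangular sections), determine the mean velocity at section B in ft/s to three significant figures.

3.21 ft/s

Q = A₁V₁ = (10.17×3.01) × 2.57 = 78.67 ft³/s
A₂ = 6.61 × 3.71 = 24.52 ft²
V₂ = Q/A₂ = 78.67/24.52 = 3.208 ft/s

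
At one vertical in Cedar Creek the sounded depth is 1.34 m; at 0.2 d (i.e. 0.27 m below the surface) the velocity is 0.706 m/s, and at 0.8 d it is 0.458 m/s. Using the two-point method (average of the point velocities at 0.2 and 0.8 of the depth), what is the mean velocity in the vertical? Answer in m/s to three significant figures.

v̄ = (0.706 + 0.458) / 2 = 0.5820 m/s

0.582 m/s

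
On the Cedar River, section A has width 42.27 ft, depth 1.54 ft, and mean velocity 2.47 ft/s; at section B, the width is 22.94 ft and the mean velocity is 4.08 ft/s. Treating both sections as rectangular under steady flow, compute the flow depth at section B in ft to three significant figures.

Q = A₁V₁ = (42.27×1.54) × 2.47 = 160.8 ft³/s
d₂ = Q/(b₂ V₂) = 160.8/(22.94×4.08) = 1.718 ft

1.72 ft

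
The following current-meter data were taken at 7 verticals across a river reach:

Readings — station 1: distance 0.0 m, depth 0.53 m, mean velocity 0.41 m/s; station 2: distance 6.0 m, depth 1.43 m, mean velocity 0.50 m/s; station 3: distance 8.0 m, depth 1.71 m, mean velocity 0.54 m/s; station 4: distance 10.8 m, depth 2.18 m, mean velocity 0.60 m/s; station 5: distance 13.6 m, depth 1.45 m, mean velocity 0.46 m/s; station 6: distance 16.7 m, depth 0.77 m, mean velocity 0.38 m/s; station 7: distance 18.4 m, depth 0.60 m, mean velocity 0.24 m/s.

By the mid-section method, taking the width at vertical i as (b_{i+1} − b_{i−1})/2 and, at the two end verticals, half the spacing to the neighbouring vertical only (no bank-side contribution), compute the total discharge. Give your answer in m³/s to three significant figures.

12.2 m³/s

w_1 = (6.0 − 0.0)/2 = 3 m; q_1 = 0.41 × 0.53 × 3 = 0.6519 m³/s
w_2 = (8.0 − 0.0)/2 = 4 m; q_2 = 0.50 × 1.43 × 4 = 2.860 m³/s
w_3 = (10.8 − 6.0)/2 = 2.4 m; q_3 = 0.54 × 1.71 × 2.4 = 2.216 m³/s
w_4 = (13.6 − 8.0)/2 = 2.8 m; q_4 = 0.60 × 2.18 × 2.8 = 3.662 m³/s
w_5 = (16.7 − 10.8)/2 = 2.95 m; q_5 = 0.46 × 1.45 × 2.95 = 1.968 m³/s
w_6 = (18.4 − 13.6)/2 = 2.4 m; q_6 = 0.38 × 0.77 × 2.4 = 0.7022 m³/s
w_7 = (18.4 − 16.7)/2 = 0.85 m; q_7 = 0.24 × 0.60 × 0.85 = 0.1224 m³/s
Q = Σ qᵢ = 12.18 m³/s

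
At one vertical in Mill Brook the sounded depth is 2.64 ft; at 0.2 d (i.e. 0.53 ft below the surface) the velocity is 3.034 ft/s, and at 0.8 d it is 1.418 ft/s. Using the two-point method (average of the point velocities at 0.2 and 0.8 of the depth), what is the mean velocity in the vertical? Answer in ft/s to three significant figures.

v̄ = (3.034 + 1.418) / 2 = 2.226 ft/s

2.23 ft/s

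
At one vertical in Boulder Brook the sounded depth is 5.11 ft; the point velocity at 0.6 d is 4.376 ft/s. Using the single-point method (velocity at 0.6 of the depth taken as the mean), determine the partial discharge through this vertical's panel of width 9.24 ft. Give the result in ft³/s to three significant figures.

207 ft³/s

v̄ = v₀.₆ = 4.376 ft/s
q = v̄ × d × w = 4.376 × 5.11 × 9.24 = 206.6 ft³/s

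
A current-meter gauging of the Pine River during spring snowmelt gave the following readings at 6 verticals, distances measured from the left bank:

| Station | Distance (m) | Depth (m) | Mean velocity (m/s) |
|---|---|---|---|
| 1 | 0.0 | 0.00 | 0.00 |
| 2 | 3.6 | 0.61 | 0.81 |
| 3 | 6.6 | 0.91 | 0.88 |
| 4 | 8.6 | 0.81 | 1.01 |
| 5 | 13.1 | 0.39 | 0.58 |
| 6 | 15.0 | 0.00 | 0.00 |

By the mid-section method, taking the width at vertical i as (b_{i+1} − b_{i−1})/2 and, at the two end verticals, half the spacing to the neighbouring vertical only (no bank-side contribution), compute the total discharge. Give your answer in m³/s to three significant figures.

w_2 = (6.6 − 0.0)/2 = 3.3 m; q_2 = 0.81 × 0.61 × 3.3 = 1.631 m³/s
w_3 = (8.6 − 3.6)/2 = 2.5 m; q_3 = 0.88 × 0.91 × 2.5 = 2.002 m³/s
w_4 = (13.1 − 6.6)/2 = 3.25 m; q_4 = 1.01 × 0.81 × 3.25 = 2.659 m³/s
w_5 = (15.0 − 8.6)/2 = 3.2 m; q_5 = 0.58 × 0.39 × 3.2 = 0.7238 m³/s
Stations 1, 6 contribute zero (depth or velocity is 0).
Q = Σ qᵢ = 7.015 m³/s

7.02 m³/s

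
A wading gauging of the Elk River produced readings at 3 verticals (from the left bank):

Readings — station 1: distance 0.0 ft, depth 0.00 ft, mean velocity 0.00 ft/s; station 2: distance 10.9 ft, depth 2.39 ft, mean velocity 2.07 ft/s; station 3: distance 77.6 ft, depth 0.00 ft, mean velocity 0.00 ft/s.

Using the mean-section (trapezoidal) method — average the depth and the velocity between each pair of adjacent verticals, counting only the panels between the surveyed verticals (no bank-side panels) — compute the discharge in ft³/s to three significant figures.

Panel 1-2: Δb = 10.9 ft, d̄ = (0.00+2.39)/2 = 1.195, v̄ = (0.00+2.07)/2 = 1.035 → q = 10.9×1.195×1.035 = 13.48 ft³/s
Panel 2-3: Δb = 66.7 ft, d̄ = (2.39+0.00)/2 = 1.195, v̄ = (2.07+0.00)/2 = 1.035 → q = 66.7×1.195×1.035 = 82.50 ft³/s
Q = Σ q = 95.98 ft³/s

96.0 ft³/s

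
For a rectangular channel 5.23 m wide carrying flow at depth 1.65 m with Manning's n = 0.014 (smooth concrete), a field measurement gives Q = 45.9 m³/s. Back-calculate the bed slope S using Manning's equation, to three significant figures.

A = b·y = 5.23 × 1.65 = 8.630 m²
P = b + 2y = 5.23 + 2×1.65 = 8.530 m
R = A/P = 8.630/8.530 = 1.012 m
S = (Q·n / (1·A·R^(2/3)))² = (45.9×0.014 / (1×8.630×1.008))² = 0.005460

0.00546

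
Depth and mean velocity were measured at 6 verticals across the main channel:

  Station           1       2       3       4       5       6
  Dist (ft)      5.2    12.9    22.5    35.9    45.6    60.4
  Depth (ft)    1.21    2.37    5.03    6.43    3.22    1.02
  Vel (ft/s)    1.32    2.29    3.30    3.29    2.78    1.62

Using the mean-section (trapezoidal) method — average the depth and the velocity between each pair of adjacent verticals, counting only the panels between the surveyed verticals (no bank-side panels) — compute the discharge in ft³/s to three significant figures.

Panel 1-2: Δb = 7.7 ft, d̄ = (1.21+2.37)/2 = 1.79, v̄ = (1.32+2.29)/2 = 1.805 → q = 7.7×1.79×1.805 = 24.88 ft³/s
Panel 2-3: Δb = 9.6 ft, d̄ = (2.37+5.03)/2 = 3.7, v̄ = (2.29+3.30)/2 = 2.795 → q = 9.6×3.7×2.795 = 99.28 ft³/s
Panel 3-4: Δb = 13.4 ft, d̄ = (5.03+6.43)/2 = 5.73, v̄ = (3.30+3.29)/2 = 3.295 → q = 13.4×5.73×3.295 = 253.0 ft³/s
Panel 4-5: Δb = 9.7 ft, d̄ = (6.43+3.22)/2 = 4.825, v̄ = (3.29+2.78)/2 = 3.035 → q = 9.7×4.825×3.035 = 142.0 ft³/s
Panel 5-6: Δb = 14.8 ft, d̄ = (3.22+1.02)/2 = 2.12, v̄ = (2.78+1.62)/2 = 2.2 → q = 14.8×2.12×2.2 = 69.03 ft³/s
Q = Σ q = 588.2 ft³/s

588 ft³/s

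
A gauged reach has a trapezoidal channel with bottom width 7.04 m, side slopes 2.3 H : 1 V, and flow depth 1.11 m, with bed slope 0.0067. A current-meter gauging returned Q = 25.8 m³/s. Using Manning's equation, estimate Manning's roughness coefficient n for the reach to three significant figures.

0.0302

A = (b + z·y)·y = (7.04 + 2.3×1.11)×1.11 = 10.65 m²
P = b + 2y√(1+z²) = 7.04 + 2×1.11×√(1+2.3²) = 12.61 m
R = A/P = 10.65/12.61 = 0.8446 m
n = (1/Q)·A·R^(2/3)·S^(1/2) = (1/25.8) × 10.65 × 0.8935 × 0.08185 = 0.03018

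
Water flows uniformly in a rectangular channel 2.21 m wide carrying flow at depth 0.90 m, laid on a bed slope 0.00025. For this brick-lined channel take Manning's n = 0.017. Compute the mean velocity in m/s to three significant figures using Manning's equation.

0.583 m/s

A = b·y = 2.21 × 0.90 = 1.989 m²
P = b + 2y = 2.21 + 2×0.90 = 4.010 m
R = A/P = 1.989/4.010 = 0.4960 m
Q = (1/n)·A·R^(2/3)·S^(1/2) = (1/0.017) × 1.989 × 0.4960^(2/3) × 0.00025^(1/2) = 1.159 m³/s
V = Q/A = 1.159/1.989 = 0.5828 m/s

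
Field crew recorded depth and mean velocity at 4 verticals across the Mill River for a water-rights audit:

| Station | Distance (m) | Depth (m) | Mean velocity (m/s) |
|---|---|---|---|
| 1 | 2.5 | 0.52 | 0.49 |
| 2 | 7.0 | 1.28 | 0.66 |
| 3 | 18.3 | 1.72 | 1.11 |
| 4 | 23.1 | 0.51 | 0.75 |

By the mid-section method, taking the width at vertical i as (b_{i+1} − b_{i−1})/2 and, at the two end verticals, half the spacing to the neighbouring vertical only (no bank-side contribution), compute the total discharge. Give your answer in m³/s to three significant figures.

w_1 = (7.0 − 2.5)/2 = 2.25 m; q_1 = 0.49 × 0.52 × 2.25 = 0.5733 m³/s
w_2 = (18.3 − 2.5)/2 = 7.9 m; q_2 = 0.66 × 1.28 × 7.9 = 6.674 m³/s
w_3 = (23.1 − 7.0)/2 = 8.05 m; q_3 = 1.11 × 1.72 × 8.05 = 15.37 m³/s
w_4 = (23.1 − 18.3)/2 = 2.4 m; q_4 = 0.75 × 0.51 × 2.4 = 0.9180 m³/s
Q = Σ qᵢ = 23.53 m³/s

23.5 m³/s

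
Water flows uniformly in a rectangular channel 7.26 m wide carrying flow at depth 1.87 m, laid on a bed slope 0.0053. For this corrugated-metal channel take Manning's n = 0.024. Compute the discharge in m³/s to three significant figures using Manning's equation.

47.4 m³/s

A = b·y = 7.26 × 1.87 = 13.58 m²
P = b + 2y = 7.26 + 2×1.87 = 11.00 m
R = A/P = 13.58/11.00 = 1.234 m
Q = (1/n)·A·R^(2/3)·S^(1/2) = (1/0.024) × 13.58 × 1.234^(2/3) × 0.0053^(1/2) = 47.38 m³/s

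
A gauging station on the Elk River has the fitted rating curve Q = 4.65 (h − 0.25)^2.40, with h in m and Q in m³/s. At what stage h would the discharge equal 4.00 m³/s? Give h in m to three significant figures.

1.19 m

h − h₀ = (Q/C)^(1/b) = (4.00/4.65)^(1/2.40) = 0.9392 m
h = 0.25 + 0.9392 = 1.189 m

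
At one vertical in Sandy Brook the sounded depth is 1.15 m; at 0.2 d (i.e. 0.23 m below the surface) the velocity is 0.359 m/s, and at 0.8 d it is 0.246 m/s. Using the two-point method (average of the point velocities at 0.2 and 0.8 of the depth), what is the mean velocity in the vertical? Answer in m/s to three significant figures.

v̄ = (0.359 + 0.246) / 2 = 0.3025 m/s

0.303 m/s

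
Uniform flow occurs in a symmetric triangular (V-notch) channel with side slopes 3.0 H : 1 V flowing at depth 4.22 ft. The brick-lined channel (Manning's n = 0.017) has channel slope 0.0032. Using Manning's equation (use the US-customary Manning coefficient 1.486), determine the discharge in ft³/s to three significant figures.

420 ft³/s

A = z·y² = 3.0×4.22² = 53.43 ft²
P = 2y√(1+z²) = 2×4.22×√(1+3.0²) = 26.69 ft
R = A/P = 53.43/26.69 = 2.002 ft
Q = (1.486/n)·A·R^(2/3)·S^(1/2) = (1.486/0.017) × 53.43 × 2.002^(2/3) × 0.0032^(1/2) = 419.6 ft³/s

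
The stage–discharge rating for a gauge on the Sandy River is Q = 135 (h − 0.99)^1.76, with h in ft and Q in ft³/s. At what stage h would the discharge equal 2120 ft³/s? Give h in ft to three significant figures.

5.77 ft

h − h₀ = (Q/C)^(1/b) = (2120/135)^(1/1.76) = 4.781 ft
h = 0.99 + 4.781 = 5.771 ft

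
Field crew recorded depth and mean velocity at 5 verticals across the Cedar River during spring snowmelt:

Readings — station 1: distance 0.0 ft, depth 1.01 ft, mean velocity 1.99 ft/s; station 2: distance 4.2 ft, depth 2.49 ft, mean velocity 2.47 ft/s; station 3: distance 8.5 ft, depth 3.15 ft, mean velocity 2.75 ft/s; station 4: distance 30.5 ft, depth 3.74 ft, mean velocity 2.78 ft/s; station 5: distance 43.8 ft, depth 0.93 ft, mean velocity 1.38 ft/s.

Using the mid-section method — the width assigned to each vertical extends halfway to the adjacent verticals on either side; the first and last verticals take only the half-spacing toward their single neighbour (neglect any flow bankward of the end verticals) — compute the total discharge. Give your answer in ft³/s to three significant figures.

w_1 = (4.2 − 0.0)/2 = 2.1 ft; q_1 = 1.99 × 1.01 × 2.1 = 4.221 ft³/s
w_2 = (8.5 − 0.0)/2 = 4.25 ft; q_2 = 2.47 × 2.49 × 4.25 = 26.14 ft³/s
w_3 = (30.5 − 4.2)/2 = 13.15 ft; q_3 = 2.75 × 3.15 × 13.15 = 113.9 ft³/s
w_4 = (43.8 − 8.5)/2 = 17.65 ft; q_4 = 2.78 × 3.74 × 17.65 = 183.5 ft³/s
w_5 = (43.8 − 30.5)/2 = 6.65 ft; q_5 = 1.38 × 0.93 × 6.65 = 8.535 ft³/s
Q = Σ qᵢ = 336.3 ft³/s

336 ft³/s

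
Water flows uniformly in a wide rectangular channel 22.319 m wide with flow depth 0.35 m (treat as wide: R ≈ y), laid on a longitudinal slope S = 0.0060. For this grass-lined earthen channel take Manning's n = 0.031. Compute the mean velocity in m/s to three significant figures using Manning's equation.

1.24 m/s

A = b·y = 22.319 × 0.35 = 7.812 m²
Wide channel: R ≈ y = 0.35 m
Q = (1/n)·A·R^(2/3)·S^(1/2) = (1/0.031) × 7.812 × 0.3500^(2/3) × 0.0060^(1/2) = 9.694 m³/s
V = Q/A = 9.694/7.812 = 1.241 m/s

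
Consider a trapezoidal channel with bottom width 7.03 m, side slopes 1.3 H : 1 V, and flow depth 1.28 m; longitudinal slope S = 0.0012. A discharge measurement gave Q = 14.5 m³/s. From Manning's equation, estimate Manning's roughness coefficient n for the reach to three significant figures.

0.0264

A = (b + z·y)·y = (7.03 + 1.3×1.28)×1.28 = 11.13 m²
P = b + 2y√(1+z²) = 7.03 + 2×1.28×√(1+1.3²) = 11.23 m
R = A/P = 11.13/11.23 = 0.9911 m
n = (1/Q)·A·R^(2/3)·S^(1/2) = (1/14.5) × 11.13 × 0.9940 × 0.03464 = 0.02643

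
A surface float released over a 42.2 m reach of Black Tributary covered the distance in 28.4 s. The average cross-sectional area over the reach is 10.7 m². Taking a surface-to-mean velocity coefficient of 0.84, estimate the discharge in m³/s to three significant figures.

13.4 m³/s

v_surface = L / t̄ = 42.2 / 28.4 = 1.486 m/s
v_mean = 0.84 × 1.486 = 1.248 m/s
Q = A × v_mean = 10.7 × 1.248 = 13.36 m³/s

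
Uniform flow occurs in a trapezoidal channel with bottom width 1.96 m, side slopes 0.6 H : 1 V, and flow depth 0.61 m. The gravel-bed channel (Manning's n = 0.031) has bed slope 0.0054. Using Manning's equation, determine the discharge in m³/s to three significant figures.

1.88 m³/s

A = (b + z·y)·y = (1.96 + 0.6×0.61)×0.61 = 1.419 m²
P = b + 2y√(1+z²) = 1.96 + 2×0.61×√(1+0.6²) = 3.383 m
R = A/P = 1.419/3.383 = 0.4194 m
Q = (1/n)·A·R^(2/3)·S^(1/2) = (1/0.031) × 1.419 × 0.4194^(2/3) × 0.0054^(1/2) = 1.885 m³/s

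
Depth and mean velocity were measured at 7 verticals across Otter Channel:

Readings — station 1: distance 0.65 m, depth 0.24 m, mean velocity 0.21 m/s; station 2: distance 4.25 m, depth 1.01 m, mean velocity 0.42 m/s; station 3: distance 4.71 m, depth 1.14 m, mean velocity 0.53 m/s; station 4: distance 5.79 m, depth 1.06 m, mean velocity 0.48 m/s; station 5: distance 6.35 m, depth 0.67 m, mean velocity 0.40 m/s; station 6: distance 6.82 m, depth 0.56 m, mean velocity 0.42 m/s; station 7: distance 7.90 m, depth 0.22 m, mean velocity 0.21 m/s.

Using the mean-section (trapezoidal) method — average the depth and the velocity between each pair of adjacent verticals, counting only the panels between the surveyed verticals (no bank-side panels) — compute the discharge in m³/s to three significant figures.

Panel 1-2: Δb = 3.6 m, d̄ = (0.24+1.01)/2 = 0.625, v̄ = (0.21+0.42)/2 = 0.315 → q = 3.6×0.625×0.315 = 0.7088 m³/s
Panel 2-3: Δb = 0.46 m, d̄ = (1.01+1.14)/2 = 1.075, v̄ = (0.42+0.53)/2 = 0.475 → q = 0.46×1.075×0.475 = 0.2349 m³/s
Panel 3-4: Δb = 1.08 m, d̄ = (1.14+1.06)/2 = 1.1, v̄ = (0.53+0.48)/2 = 0.505 → q = 1.08×1.1×0.505 = 0.5999 m³/s
Panel 4-5: Δb = 0.56 m, d̄ = (1.06+0.67)/2 = 0.865, v̄ = (0.48+0.40)/2 = 0.44 → q = 0.56×0.865×0.44 = 0.2131 m³/s
Panel 5-6: Δb = 0.47 m, d̄ = (0.67+0.56)/2 = 0.615, v̄ = (0.40+0.42)/2 = 0.41 → q = 0.47×0.615×0.41 = 0.1185 m³/s
Panel 6-7: Δb = 1.08 m, d̄ = (0.56+0.22)/2 = 0.39, v̄ = (0.42+0.21)/2 = 0.315 → q = 1.08×0.39×0.315 = 0.1327 m³/s
Q = Σ q = 2.008 m³/s

2.01 m³/s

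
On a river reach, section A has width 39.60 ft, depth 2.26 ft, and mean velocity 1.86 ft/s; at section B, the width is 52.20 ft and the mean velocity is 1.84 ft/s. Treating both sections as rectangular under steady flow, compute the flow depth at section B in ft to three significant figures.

Q = A₁V₁ = (39.60×2.26) × 1.86 = 166.5 ft³/s
d₂ = Q/(b₂ V₂) = 166.5/(52.20×1.84) = 1.733 ft

1.73 ft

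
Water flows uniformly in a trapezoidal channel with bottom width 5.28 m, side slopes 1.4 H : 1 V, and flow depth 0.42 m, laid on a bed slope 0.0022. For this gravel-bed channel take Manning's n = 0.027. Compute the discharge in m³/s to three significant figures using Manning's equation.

A = (b + z·y)·y = (5.28 + 1.4×0.42)×0.42 = 2.465 m²
P = b + 2y√(1+z²) = 5.28 + 2×0.42×√(1+1.4²) = 6.725 m
R = A/P = 2.465/6.725 = 0.3665 m
Q = (1/n)·A·R^(2/3)·S^(1/2) = (1/0.027) × 2.465 × 0.3665^(2/3) × 0.0022^(1/2) = 2.193 m³/s

2.19 m³/s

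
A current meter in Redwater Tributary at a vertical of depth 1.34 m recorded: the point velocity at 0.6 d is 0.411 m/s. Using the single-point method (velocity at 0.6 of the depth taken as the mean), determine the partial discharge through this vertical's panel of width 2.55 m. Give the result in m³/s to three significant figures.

v̄ = v₀.₆ = 0.411 m/s
q = v̄ × d × w = 0.4110 × 1.34 × 2.55 = 1.404 m³/s

1.40 m³/s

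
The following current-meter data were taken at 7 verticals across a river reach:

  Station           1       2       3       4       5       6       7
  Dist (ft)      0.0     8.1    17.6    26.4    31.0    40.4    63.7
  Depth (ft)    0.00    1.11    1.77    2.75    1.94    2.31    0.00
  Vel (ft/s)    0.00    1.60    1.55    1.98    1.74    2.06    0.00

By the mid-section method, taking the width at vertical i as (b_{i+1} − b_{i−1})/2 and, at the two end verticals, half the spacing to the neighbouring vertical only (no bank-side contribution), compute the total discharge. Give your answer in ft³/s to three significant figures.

179 ft³/s

w_2 = (17.6 − 0.0)/2 = 8.8 ft; q_2 = 1.60 × 1.11 × 8.8 = 15.63 ft³/s
w_3 = (26.4 − 8.1)/2 = 9.15 ft; q_3 = 1.55 × 1.77 × 9.15 = 25.10 ft³/s
w_4 = (31.0 − 17.6)/2 = 6.7 ft; q_4 = 1.98 × 2.75 × 6.7 = 36.48 ft³/s
w_5 = (40.4 − 26.4)/2 = 7 ft; q_5 = 1.74 × 1.94 × 7 = 23.63 ft³/s
w_6 = (63.7 − 31.0)/2 = 16.35 ft; q_6 = 2.06 × 2.31 × 16.35 = 77.80 ft³/s
Stations 1, 7 contribute zero (depth or velocity is 0).
Q = Σ qᵢ = 178.6 ft³/s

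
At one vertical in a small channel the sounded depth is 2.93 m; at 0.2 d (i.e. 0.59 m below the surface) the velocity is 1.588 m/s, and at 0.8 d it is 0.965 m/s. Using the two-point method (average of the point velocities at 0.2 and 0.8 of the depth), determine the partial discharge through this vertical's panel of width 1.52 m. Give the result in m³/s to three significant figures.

v̄ = (1.588 + 0.965) / 2 = 1.277 m/s
q = v̄ × d × w = 1.277 × 2.93 × 1.52 = 5.685 m³/s

5.69 m³/s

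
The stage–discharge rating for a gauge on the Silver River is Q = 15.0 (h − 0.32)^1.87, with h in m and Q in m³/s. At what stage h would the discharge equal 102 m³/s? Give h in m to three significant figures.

h − h₀ = (Q/C)^(1/b) = (102/15.0)^(1/1.87) = 2.787 m
h = 0.32 + 2.787 = 3.107 m

3.11 m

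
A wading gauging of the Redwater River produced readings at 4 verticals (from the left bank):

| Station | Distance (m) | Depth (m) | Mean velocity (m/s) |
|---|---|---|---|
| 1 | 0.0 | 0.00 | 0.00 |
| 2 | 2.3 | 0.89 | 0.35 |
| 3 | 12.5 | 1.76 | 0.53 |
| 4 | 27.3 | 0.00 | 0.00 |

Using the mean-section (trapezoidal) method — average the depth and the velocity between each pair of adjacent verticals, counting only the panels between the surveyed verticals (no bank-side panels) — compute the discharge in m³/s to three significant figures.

9.58 m³/s

Panel 1-2: Δb = 2.3 m, d̄ = (0.00+0.89)/2 = 0.445, v̄ = (0.00+0.35)/2 = 0.175 → q = 2.3×0.445×0.175 = 0.1791 m³/s
Panel 2-3: Δb = 10.2 m, d̄ = (0.89+1.76)/2 = 1.325, v̄ = (0.35+0.53)/2 = 0.44 → q = 10.2×1.325×0.44 = 5.947 m³/s
Panel 3-4: Δb = 14.8 m, d̄ = (1.76+0.00)/2 = 0.88, v̄ = (0.53+0.00)/2 = 0.265 → q = 14.8×0.88×0.265 = 3.451 m³/s
Q = Σ q = 9.577 m³/s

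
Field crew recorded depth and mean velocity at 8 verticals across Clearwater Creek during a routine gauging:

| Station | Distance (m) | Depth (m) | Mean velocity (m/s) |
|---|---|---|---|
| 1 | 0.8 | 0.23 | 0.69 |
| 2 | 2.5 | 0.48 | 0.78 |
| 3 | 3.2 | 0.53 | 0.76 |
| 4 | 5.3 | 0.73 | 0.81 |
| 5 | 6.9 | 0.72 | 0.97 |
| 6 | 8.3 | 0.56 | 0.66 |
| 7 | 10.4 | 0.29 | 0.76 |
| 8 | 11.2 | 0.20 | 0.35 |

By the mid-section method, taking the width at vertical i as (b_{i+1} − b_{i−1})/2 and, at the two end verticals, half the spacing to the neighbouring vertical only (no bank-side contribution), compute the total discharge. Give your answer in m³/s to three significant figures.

w_1 = (2.5 − 0.8)/2 = 0.85 m; q_1 = 0.69 × 0.23 × 0.85 = 0.1349 m³/s
w_2 = (3.2 − 0.8)/2 = 1.2 m; q_2 = 0.78 × 0.48 × 1.2 = 0.4493 m³/s
w_3 = (5.3 − 2.5)/2 = 1.4 m; q_3 = 0.76 × 0.53 × 1.4 = 0.5639 m³/s
w_4 = (6.9 − 3.2)/2 = 1.85 m; q_4 = 0.81 × 0.73 × 1.85 = 1.094 m³/s
w_5 = (8.3 − 5.3)/2 = 1.5 m; q_5 = 0.97 × 0.72 × 1.5 = 1.048 m³/s
w_6 = (10.4 − 6.9)/2 = 1.75 m; q_6 = 0.66 × 0.56 × 1.75 = 0.6468 m³/s
w_7 = (11.2 − 8.3)/2 = 1.45 m; q_7 = 0.76 × 0.29 × 1.45 = 0.3196 m³/s
w_8 = (11.2 − 10.4)/2 = 0.4 m; q_8 = 0.35 × 0.20 × 0.4 = 0.02800 m³/s
Q = Σ qᵢ = 4.284 m³/s

4.28 m³/s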